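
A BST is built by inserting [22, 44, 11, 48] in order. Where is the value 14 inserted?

Starting tree (level order): [22, 11, 44, None, None, None, 48]
Insertion path: 22 -> 11
Result: insert 14 as right child of 11
Final tree (level order): [22, 11, 44, None, 14, None, 48]


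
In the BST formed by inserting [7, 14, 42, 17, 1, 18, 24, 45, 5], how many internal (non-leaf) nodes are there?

Tree built from: [7, 14, 42, 17, 1, 18, 24, 45, 5]
Tree (level-order array): [7, 1, 14, None, 5, None, 42, None, None, 17, 45, None, 18, None, None, None, 24]
Rule: An internal node has at least one child.
Per-node child counts:
  node 7: 2 child(ren)
  node 1: 1 child(ren)
  node 5: 0 child(ren)
  node 14: 1 child(ren)
  node 42: 2 child(ren)
  node 17: 1 child(ren)
  node 18: 1 child(ren)
  node 24: 0 child(ren)
  node 45: 0 child(ren)
Matching nodes: [7, 1, 14, 42, 17, 18]
Count of internal (non-leaf) nodes: 6


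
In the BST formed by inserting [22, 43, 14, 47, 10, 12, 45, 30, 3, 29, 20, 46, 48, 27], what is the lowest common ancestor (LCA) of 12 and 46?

Tree insertion order: [22, 43, 14, 47, 10, 12, 45, 30, 3, 29, 20, 46, 48, 27]
Tree (level-order array): [22, 14, 43, 10, 20, 30, 47, 3, 12, None, None, 29, None, 45, 48, None, None, None, None, 27, None, None, 46]
In a BST, the LCA of p=12, q=46 is the first node v on the
root-to-leaf path with p <= v <= q (go left if both < v, right if both > v).
Walk from root:
  at 22: 12 <= 22 <= 46, this is the LCA
LCA = 22


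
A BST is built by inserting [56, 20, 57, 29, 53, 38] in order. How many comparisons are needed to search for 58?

Search path for 58: 56 -> 57
Found: False
Comparisons: 2


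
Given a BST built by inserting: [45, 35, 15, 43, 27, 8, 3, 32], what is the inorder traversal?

Tree insertion order: [45, 35, 15, 43, 27, 8, 3, 32]
Tree (level-order array): [45, 35, None, 15, 43, 8, 27, None, None, 3, None, None, 32]
Inorder traversal: [3, 8, 15, 27, 32, 35, 43, 45]


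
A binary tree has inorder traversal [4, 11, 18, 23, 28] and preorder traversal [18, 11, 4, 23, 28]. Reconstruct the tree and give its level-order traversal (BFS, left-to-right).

Inorder:  [4, 11, 18, 23, 28]
Preorder: [18, 11, 4, 23, 28]
Algorithm: preorder visits root first, so consume preorder in order;
for each root, split the current inorder slice at that value into
left-subtree inorder and right-subtree inorder, then recurse.
Recursive splits:
  root=18; inorder splits into left=[4, 11], right=[23, 28]
  root=11; inorder splits into left=[4], right=[]
  root=4; inorder splits into left=[], right=[]
  root=23; inorder splits into left=[], right=[28]
  root=28; inorder splits into left=[], right=[]
Reconstructed level-order: [18, 11, 23, 4, 28]


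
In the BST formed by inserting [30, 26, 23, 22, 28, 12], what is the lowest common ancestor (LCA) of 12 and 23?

Tree insertion order: [30, 26, 23, 22, 28, 12]
Tree (level-order array): [30, 26, None, 23, 28, 22, None, None, None, 12]
In a BST, the LCA of p=12, q=23 is the first node v on the
root-to-leaf path with p <= v <= q (go left if both < v, right if both > v).
Walk from root:
  at 30: both 12 and 23 < 30, go left
  at 26: both 12 and 23 < 26, go left
  at 23: 12 <= 23 <= 23, this is the LCA
LCA = 23


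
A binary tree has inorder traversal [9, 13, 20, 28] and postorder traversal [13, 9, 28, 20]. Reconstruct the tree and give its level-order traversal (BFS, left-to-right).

Inorder:   [9, 13, 20, 28]
Postorder: [13, 9, 28, 20]
Algorithm: postorder visits root last, so walk postorder right-to-left;
each value is the root of the current inorder slice — split it at that
value, recurse on the right subtree first, then the left.
Recursive splits:
  root=20; inorder splits into left=[9, 13], right=[28]
  root=28; inorder splits into left=[], right=[]
  root=9; inorder splits into left=[], right=[13]
  root=13; inorder splits into left=[], right=[]
Reconstructed level-order: [20, 9, 28, 13]


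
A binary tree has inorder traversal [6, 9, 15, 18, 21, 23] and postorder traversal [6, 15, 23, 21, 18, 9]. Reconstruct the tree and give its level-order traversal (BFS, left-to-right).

Inorder:   [6, 9, 15, 18, 21, 23]
Postorder: [6, 15, 23, 21, 18, 9]
Algorithm: postorder visits root last, so walk postorder right-to-left;
each value is the root of the current inorder slice — split it at that
value, recurse on the right subtree first, then the left.
Recursive splits:
  root=9; inorder splits into left=[6], right=[15, 18, 21, 23]
  root=18; inorder splits into left=[15], right=[21, 23]
  root=21; inorder splits into left=[], right=[23]
  root=23; inorder splits into left=[], right=[]
  root=15; inorder splits into left=[], right=[]
  root=6; inorder splits into left=[], right=[]
Reconstructed level-order: [9, 6, 18, 15, 21, 23]


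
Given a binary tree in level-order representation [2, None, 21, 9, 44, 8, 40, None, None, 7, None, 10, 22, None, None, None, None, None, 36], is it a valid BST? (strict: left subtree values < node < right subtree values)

Level-order array: [2, None, 21, 9, 44, 8, 40, None, None, 7, None, 10, 22, None, None, None, None, None, 36]
Validate using subtree bounds (lo, hi): at each node, require lo < value < hi,
then recurse left with hi=value and right with lo=value.
Preorder trace (stopping at first violation):
  at node 2 with bounds (-inf, +inf): OK
  at node 21 with bounds (2, +inf): OK
  at node 9 with bounds (2, 21): OK
  at node 8 with bounds (2, 9): OK
  at node 7 with bounds (2, 8): OK
  at node 40 with bounds (9, 21): VIOLATION
Node 40 violates its bound: not (9 < 40 < 21).
Result: Not a valid BST


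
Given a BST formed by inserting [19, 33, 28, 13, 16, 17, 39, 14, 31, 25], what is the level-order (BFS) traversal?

Tree insertion order: [19, 33, 28, 13, 16, 17, 39, 14, 31, 25]
Tree (level-order array): [19, 13, 33, None, 16, 28, 39, 14, 17, 25, 31]
BFS from the root, enqueuing left then right child of each popped node:
  queue [19] -> pop 19, enqueue [13, 33], visited so far: [19]
  queue [13, 33] -> pop 13, enqueue [16], visited so far: [19, 13]
  queue [33, 16] -> pop 33, enqueue [28, 39], visited so far: [19, 13, 33]
  queue [16, 28, 39] -> pop 16, enqueue [14, 17], visited so far: [19, 13, 33, 16]
  queue [28, 39, 14, 17] -> pop 28, enqueue [25, 31], visited so far: [19, 13, 33, 16, 28]
  queue [39, 14, 17, 25, 31] -> pop 39, enqueue [none], visited so far: [19, 13, 33, 16, 28, 39]
  queue [14, 17, 25, 31] -> pop 14, enqueue [none], visited so far: [19, 13, 33, 16, 28, 39, 14]
  queue [17, 25, 31] -> pop 17, enqueue [none], visited so far: [19, 13, 33, 16, 28, 39, 14, 17]
  queue [25, 31] -> pop 25, enqueue [none], visited so far: [19, 13, 33, 16, 28, 39, 14, 17, 25]
  queue [31] -> pop 31, enqueue [none], visited so far: [19, 13, 33, 16, 28, 39, 14, 17, 25, 31]
Result: [19, 13, 33, 16, 28, 39, 14, 17, 25, 31]


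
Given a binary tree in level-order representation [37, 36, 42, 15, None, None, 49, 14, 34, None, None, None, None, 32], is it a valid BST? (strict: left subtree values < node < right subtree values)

Level-order array: [37, 36, 42, 15, None, None, 49, 14, 34, None, None, None, None, 32]
Validate using subtree bounds (lo, hi): at each node, require lo < value < hi,
then recurse left with hi=value and right with lo=value.
Preorder trace (stopping at first violation):
  at node 37 with bounds (-inf, +inf): OK
  at node 36 with bounds (-inf, 37): OK
  at node 15 with bounds (-inf, 36): OK
  at node 14 with bounds (-inf, 15): OK
  at node 34 with bounds (15, 36): OK
  at node 32 with bounds (15, 34): OK
  at node 42 with bounds (37, +inf): OK
  at node 49 with bounds (42, +inf): OK
No violation found at any node.
Result: Valid BST


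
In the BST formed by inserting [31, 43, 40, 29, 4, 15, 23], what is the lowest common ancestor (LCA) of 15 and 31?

Tree insertion order: [31, 43, 40, 29, 4, 15, 23]
Tree (level-order array): [31, 29, 43, 4, None, 40, None, None, 15, None, None, None, 23]
In a BST, the LCA of p=15, q=31 is the first node v on the
root-to-leaf path with p <= v <= q (go left if both < v, right if both > v).
Walk from root:
  at 31: 15 <= 31 <= 31, this is the LCA
LCA = 31


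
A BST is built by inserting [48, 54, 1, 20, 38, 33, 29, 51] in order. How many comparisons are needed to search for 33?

Search path for 33: 48 -> 1 -> 20 -> 38 -> 33
Found: True
Comparisons: 5


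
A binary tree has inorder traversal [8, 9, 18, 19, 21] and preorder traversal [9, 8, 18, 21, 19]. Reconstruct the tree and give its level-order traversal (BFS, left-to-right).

Inorder:  [8, 9, 18, 19, 21]
Preorder: [9, 8, 18, 21, 19]
Algorithm: preorder visits root first, so consume preorder in order;
for each root, split the current inorder slice at that value into
left-subtree inorder and right-subtree inorder, then recurse.
Recursive splits:
  root=9; inorder splits into left=[8], right=[18, 19, 21]
  root=8; inorder splits into left=[], right=[]
  root=18; inorder splits into left=[], right=[19, 21]
  root=21; inorder splits into left=[19], right=[]
  root=19; inorder splits into left=[], right=[]
Reconstructed level-order: [9, 8, 18, 21, 19]


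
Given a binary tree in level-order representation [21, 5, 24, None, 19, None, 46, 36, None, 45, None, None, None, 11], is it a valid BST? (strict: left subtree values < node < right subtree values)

Level-order array: [21, 5, 24, None, 19, None, 46, 36, None, 45, None, None, None, 11]
Validate using subtree bounds (lo, hi): at each node, require lo < value < hi,
then recurse left with hi=value and right with lo=value.
Preorder trace (stopping at first violation):
  at node 21 with bounds (-inf, +inf): OK
  at node 5 with bounds (-inf, 21): OK
  at node 19 with bounds (5, 21): OK
  at node 36 with bounds (5, 19): VIOLATION
Node 36 violates its bound: not (5 < 36 < 19).
Result: Not a valid BST


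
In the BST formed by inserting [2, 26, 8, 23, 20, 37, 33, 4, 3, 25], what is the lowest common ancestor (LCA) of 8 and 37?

Tree insertion order: [2, 26, 8, 23, 20, 37, 33, 4, 3, 25]
Tree (level-order array): [2, None, 26, 8, 37, 4, 23, 33, None, 3, None, 20, 25]
In a BST, the LCA of p=8, q=37 is the first node v on the
root-to-leaf path with p <= v <= q (go left if both < v, right if both > v).
Walk from root:
  at 2: both 8 and 37 > 2, go right
  at 26: 8 <= 26 <= 37, this is the LCA
LCA = 26


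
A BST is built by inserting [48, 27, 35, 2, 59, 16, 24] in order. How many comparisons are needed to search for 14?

Search path for 14: 48 -> 27 -> 2 -> 16
Found: False
Comparisons: 4


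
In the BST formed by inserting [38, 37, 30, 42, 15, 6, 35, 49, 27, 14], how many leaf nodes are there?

Tree built from: [38, 37, 30, 42, 15, 6, 35, 49, 27, 14]
Tree (level-order array): [38, 37, 42, 30, None, None, 49, 15, 35, None, None, 6, 27, None, None, None, 14]
Rule: A leaf has 0 children.
Per-node child counts:
  node 38: 2 child(ren)
  node 37: 1 child(ren)
  node 30: 2 child(ren)
  node 15: 2 child(ren)
  node 6: 1 child(ren)
  node 14: 0 child(ren)
  node 27: 0 child(ren)
  node 35: 0 child(ren)
  node 42: 1 child(ren)
  node 49: 0 child(ren)
Matching nodes: [14, 27, 35, 49]
Count of leaf nodes: 4


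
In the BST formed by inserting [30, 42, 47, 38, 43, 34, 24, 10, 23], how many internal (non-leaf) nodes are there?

Tree built from: [30, 42, 47, 38, 43, 34, 24, 10, 23]
Tree (level-order array): [30, 24, 42, 10, None, 38, 47, None, 23, 34, None, 43]
Rule: An internal node has at least one child.
Per-node child counts:
  node 30: 2 child(ren)
  node 24: 1 child(ren)
  node 10: 1 child(ren)
  node 23: 0 child(ren)
  node 42: 2 child(ren)
  node 38: 1 child(ren)
  node 34: 0 child(ren)
  node 47: 1 child(ren)
  node 43: 0 child(ren)
Matching nodes: [30, 24, 10, 42, 38, 47]
Count of internal (non-leaf) nodes: 6


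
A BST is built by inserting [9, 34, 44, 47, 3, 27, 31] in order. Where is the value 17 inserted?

Starting tree (level order): [9, 3, 34, None, None, 27, 44, None, 31, None, 47]
Insertion path: 9 -> 34 -> 27
Result: insert 17 as left child of 27
Final tree (level order): [9, 3, 34, None, None, 27, 44, 17, 31, None, 47]


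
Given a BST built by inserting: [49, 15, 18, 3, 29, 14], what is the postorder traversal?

Tree insertion order: [49, 15, 18, 3, 29, 14]
Tree (level-order array): [49, 15, None, 3, 18, None, 14, None, 29]
Postorder traversal: [14, 3, 29, 18, 15, 49]


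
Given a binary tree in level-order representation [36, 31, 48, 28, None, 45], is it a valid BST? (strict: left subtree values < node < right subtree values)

Level-order array: [36, 31, 48, 28, None, 45]
Validate using subtree bounds (lo, hi): at each node, require lo < value < hi,
then recurse left with hi=value and right with lo=value.
Preorder trace (stopping at first violation):
  at node 36 with bounds (-inf, +inf): OK
  at node 31 with bounds (-inf, 36): OK
  at node 28 with bounds (-inf, 31): OK
  at node 48 with bounds (36, +inf): OK
  at node 45 with bounds (36, 48): OK
No violation found at any node.
Result: Valid BST


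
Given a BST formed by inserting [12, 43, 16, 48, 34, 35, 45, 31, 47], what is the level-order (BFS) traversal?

Tree insertion order: [12, 43, 16, 48, 34, 35, 45, 31, 47]
Tree (level-order array): [12, None, 43, 16, 48, None, 34, 45, None, 31, 35, None, 47]
BFS from the root, enqueuing left then right child of each popped node:
  queue [12] -> pop 12, enqueue [43], visited so far: [12]
  queue [43] -> pop 43, enqueue [16, 48], visited so far: [12, 43]
  queue [16, 48] -> pop 16, enqueue [34], visited so far: [12, 43, 16]
  queue [48, 34] -> pop 48, enqueue [45], visited so far: [12, 43, 16, 48]
  queue [34, 45] -> pop 34, enqueue [31, 35], visited so far: [12, 43, 16, 48, 34]
  queue [45, 31, 35] -> pop 45, enqueue [47], visited so far: [12, 43, 16, 48, 34, 45]
  queue [31, 35, 47] -> pop 31, enqueue [none], visited so far: [12, 43, 16, 48, 34, 45, 31]
  queue [35, 47] -> pop 35, enqueue [none], visited so far: [12, 43, 16, 48, 34, 45, 31, 35]
  queue [47] -> pop 47, enqueue [none], visited so far: [12, 43, 16, 48, 34, 45, 31, 35, 47]
Result: [12, 43, 16, 48, 34, 45, 31, 35, 47]


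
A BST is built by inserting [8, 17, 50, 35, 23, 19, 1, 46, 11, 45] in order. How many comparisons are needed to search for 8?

Search path for 8: 8
Found: True
Comparisons: 1


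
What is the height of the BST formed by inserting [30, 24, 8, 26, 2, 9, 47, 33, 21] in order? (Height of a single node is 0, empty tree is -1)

Insertion order: [30, 24, 8, 26, 2, 9, 47, 33, 21]
Tree (level-order array): [30, 24, 47, 8, 26, 33, None, 2, 9, None, None, None, None, None, None, None, 21]
Compute height bottom-up (empty subtree = -1):
  height(2) = 1 + max(-1, -1) = 0
  height(21) = 1 + max(-1, -1) = 0
  height(9) = 1 + max(-1, 0) = 1
  height(8) = 1 + max(0, 1) = 2
  height(26) = 1 + max(-1, -1) = 0
  height(24) = 1 + max(2, 0) = 3
  height(33) = 1 + max(-1, -1) = 0
  height(47) = 1 + max(0, -1) = 1
  height(30) = 1 + max(3, 1) = 4
Height = 4


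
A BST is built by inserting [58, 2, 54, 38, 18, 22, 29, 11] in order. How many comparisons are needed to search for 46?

Search path for 46: 58 -> 2 -> 54 -> 38
Found: False
Comparisons: 4


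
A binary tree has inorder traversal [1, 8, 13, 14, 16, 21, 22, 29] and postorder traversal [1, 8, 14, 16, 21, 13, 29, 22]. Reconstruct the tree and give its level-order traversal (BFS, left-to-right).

Inorder:   [1, 8, 13, 14, 16, 21, 22, 29]
Postorder: [1, 8, 14, 16, 21, 13, 29, 22]
Algorithm: postorder visits root last, so walk postorder right-to-left;
each value is the root of the current inorder slice — split it at that
value, recurse on the right subtree first, then the left.
Recursive splits:
  root=22; inorder splits into left=[1, 8, 13, 14, 16, 21], right=[29]
  root=29; inorder splits into left=[], right=[]
  root=13; inorder splits into left=[1, 8], right=[14, 16, 21]
  root=21; inorder splits into left=[14, 16], right=[]
  root=16; inorder splits into left=[14], right=[]
  root=14; inorder splits into left=[], right=[]
  root=8; inorder splits into left=[1], right=[]
  root=1; inorder splits into left=[], right=[]
Reconstructed level-order: [22, 13, 29, 8, 21, 1, 16, 14]


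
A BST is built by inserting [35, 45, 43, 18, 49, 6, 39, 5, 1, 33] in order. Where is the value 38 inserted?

Starting tree (level order): [35, 18, 45, 6, 33, 43, 49, 5, None, None, None, 39, None, None, None, 1]
Insertion path: 35 -> 45 -> 43 -> 39
Result: insert 38 as left child of 39
Final tree (level order): [35, 18, 45, 6, 33, 43, 49, 5, None, None, None, 39, None, None, None, 1, None, 38]


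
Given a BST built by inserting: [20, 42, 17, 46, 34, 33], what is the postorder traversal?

Tree insertion order: [20, 42, 17, 46, 34, 33]
Tree (level-order array): [20, 17, 42, None, None, 34, 46, 33]
Postorder traversal: [17, 33, 34, 46, 42, 20]


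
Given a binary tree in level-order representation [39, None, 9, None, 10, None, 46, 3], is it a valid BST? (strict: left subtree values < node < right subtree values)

Level-order array: [39, None, 9, None, 10, None, 46, 3]
Validate using subtree bounds (lo, hi): at each node, require lo < value < hi,
then recurse left with hi=value and right with lo=value.
Preorder trace (stopping at first violation):
  at node 39 with bounds (-inf, +inf): OK
  at node 9 with bounds (39, +inf): VIOLATION
Node 9 violates its bound: not (39 < 9 < +inf).
Result: Not a valid BST


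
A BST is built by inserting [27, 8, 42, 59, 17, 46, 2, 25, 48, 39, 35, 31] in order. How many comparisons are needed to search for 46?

Search path for 46: 27 -> 42 -> 59 -> 46
Found: True
Comparisons: 4


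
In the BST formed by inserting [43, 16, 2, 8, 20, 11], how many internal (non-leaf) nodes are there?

Tree built from: [43, 16, 2, 8, 20, 11]
Tree (level-order array): [43, 16, None, 2, 20, None, 8, None, None, None, 11]
Rule: An internal node has at least one child.
Per-node child counts:
  node 43: 1 child(ren)
  node 16: 2 child(ren)
  node 2: 1 child(ren)
  node 8: 1 child(ren)
  node 11: 0 child(ren)
  node 20: 0 child(ren)
Matching nodes: [43, 16, 2, 8]
Count of internal (non-leaf) nodes: 4


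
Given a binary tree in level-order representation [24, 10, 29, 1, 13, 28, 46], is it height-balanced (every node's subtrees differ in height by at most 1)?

Tree (level-order array): [24, 10, 29, 1, 13, 28, 46]
Definition: a tree is height-balanced if, at every node, |h(left) - h(right)| <= 1 (empty subtree has height -1).
Bottom-up per-node check:
  node 1: h_left=-1, h_right=-1, diff=0 [OK], height=0
  node 13: h_left=-1, h_right=-1, diff=0 [OK], height=0
  node 10: h_left=0, h_right=0, diff=0 [OK], height=1
  node 28: h_left=-1, h_right=-1, diff=0 [OK], height=0
  node 46: h_left=-1, h_right=-1, diff=0 [OK], height=0
  node 29: h_left=0, h_right=0, diff=0 [OK], height=1
  node 24: h_left=1, h_right=1, diff=0 [OK], height=2
All nodes satisfy the balance condition.
Result: Balanced


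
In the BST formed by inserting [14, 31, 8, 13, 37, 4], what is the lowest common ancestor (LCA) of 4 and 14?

Tree insertion order: [14, 31, 8, 13, 37, 4]
Tree (level-order array): [14, 8, 31, 4, 13, None, 37]
In a BST, the LCA of p=4, q=14 is the first node v on the
root-to-leaf path with p <= v <= q (go left if both < v, right if both > v).
Walk from root:
  at 14: 4 <= 14 <= 14, this is the LCA
LCA = 14


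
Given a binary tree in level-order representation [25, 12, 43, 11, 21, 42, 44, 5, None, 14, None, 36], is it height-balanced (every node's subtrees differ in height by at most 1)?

Tree (level-order array): [25, 12, 43, 11, 21, 42, 44, 5, None, 14, None, 36]
Definition: a tree is height-balanced if, at every node, |h(left) - h(right)| <= 1 (empty subtree has height -1).
Bottom-up per-node check:
  node 5: h_left=-1, h_right=-1, diff=0 [OK], height=0
  node 11: h_left=0, h_right=-1, diff=1 [OK], height=1
  node 14: h_left=-1, h_right=-1, diff=0 [OK], height=0
  node 21: h_left=0, h_right=-1, diff=1 [OK], height=1
  node 12: h_left=1, h_right=1, diff=0 [OK], height=2
  node 36: h_left=-1, h_right=-1, diff=0 [OK], height=0
  node 42: h_left=0, h_right=-1, diff=1 [OK], height=1
  node 44: h_left=-1, h_right=-1, diff=0 [OK], height=0
  node 43: h_left=1, h_right=0, diff=1 [OK], height=2
  node 25: h_left=2, h_right=2, diff=0 [OK], height=3
All nodes satisfy the balance condition.
Result: Balanced


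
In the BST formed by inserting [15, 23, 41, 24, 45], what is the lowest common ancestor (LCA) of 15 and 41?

Tree insertion order: [15, 23, 41, 24, 45]
Tree (level-order array): [15, None, 23, None, 41, 24, 45]
In a BST, the LCA of p=15, q=41 is the first node v on the
root-to-leaf path with p <= v <= q (go left if both < v, right if both > v).
Walk from root:
  at 15: 15 <= 15 <= 41, this is the LCA
LCA = 15


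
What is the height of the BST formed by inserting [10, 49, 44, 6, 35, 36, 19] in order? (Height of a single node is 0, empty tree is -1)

Insertion order: [10, 49, 44, 6, 35, 36, 19]
Tree (level-order array): [10, 6, 49, None, None, 44, None, 35, None, 19, 36]
Compute height bottom-up (empty subtree = -1):
  height(6) = 1 + max(-1, -1) = 0
  height(19) = 1 + max(-1, -1) = 0
  height(36) = 1 + max(-1, -1) = 0
  height(35) = 1 + max(0, 0) = 1
  height(44) = 1 + max(1, -1) = 2
  height(49) = 1 + max(2, -1) = 3
  height(10) = 1 + max(0, 3) = 4
Height = 4


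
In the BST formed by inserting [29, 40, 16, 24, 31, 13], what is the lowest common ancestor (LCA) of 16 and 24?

Tree insertion order: [29, 40, 16, 24, 31, 13]
Tree (level-order array): [29, 16, 40, 13, 24, 31]
In a BST, the LCA of p=16, q=24 is the first node v on the
root-to-leaf path with p <= v <= q (go left if both < v, right if both > v).
Walk from root:
  at 29: both 16 and 24 < 29, go left
  at 16: 16 <= 16 <= 24, this is the LCA
LCA = 16


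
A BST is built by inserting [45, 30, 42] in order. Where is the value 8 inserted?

Starting tree (level order): [45, 30, None, None, 42]
Insertion path: 45 -> 30
Result: insert 8 as left child of 30
Final tree (level order): [45, 30, None, 8, 42]


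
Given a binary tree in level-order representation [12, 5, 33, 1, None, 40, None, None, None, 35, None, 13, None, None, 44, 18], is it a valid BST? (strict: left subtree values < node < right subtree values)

Level-order array: [12, 5, 33, 1, None, 40, None, None, None, 35, None, 13, None, None, 44, 18]
Validate using subtree bounds (lo, hi): at each node, require lo < value < hi,
then recurse left with hi=value and right with lo=value.
Preorder trace (stopping at first violation):
  at node 12 with bounds (-inf, +inf): OK
  at node 5 with bounds (-inf, 12): OK
  at node 1 with bounds (-inf, 5): OK
  at node 33 with bounds (12, +inf): OK
  at node 40 with bounds (12, 33): VIOLATION
Node 40 violates its bound: not (12 < 40 < 33).
Result: Not a valid BST


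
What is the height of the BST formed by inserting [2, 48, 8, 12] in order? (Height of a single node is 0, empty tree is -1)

Insertion order: [2, 48, 8, 12]
Tree (level-order array): [2, None, 48, 8, None, None, 12]
Compute height bottom-up (empty subtree = -1):
  height(12) = 1 + max(-1, -1) = 0
  height(8) = 1 + max(-1, 0) = 1
  height(48) = 1 + max(1, -1) = 2
  height(2) = 1 + max(-1, 2) = 3
Height = 3


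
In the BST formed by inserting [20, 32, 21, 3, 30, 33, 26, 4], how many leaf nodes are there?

Tree built from: [20, 32, 21, 3, 30, 33, 26, 4]
Tree (level-order array): [20, 3, 32, None, 4, 21, 33, None, None, None, 30, None, None, 26]
Rule: A leaf has 0 children.
Per-node child counts:
  node 20: 2 child(ren)
  node 3: 1 child(ren)
  node 4: 0 child(ren)
  node 32: 2 child(ren)
  node 21: 1 child(ren)
  node 30: 1 child(ren)
  node 26: 0 child(ren)
  node 33: 0 child(ren)
Matching nodes: [4, 26, 33]
Count of leaf nodes: 3


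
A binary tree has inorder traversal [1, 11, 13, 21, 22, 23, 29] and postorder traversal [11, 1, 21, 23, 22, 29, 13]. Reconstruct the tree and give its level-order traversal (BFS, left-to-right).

Inorder:   [1, 11, 13, 21, 22, 23, 29]
Postorder: [11, 1, 21, 23, 22, 29, 13]
Algorithm: postorder visits root last, so walk postorder right-to-left;
each value is the root of the current inorder slice — split it at that
value, recurse on the right subtree first, then the left.
Recursive splits:
  root=13; inorder splits into left=[1, 11], right=[21, 22, 23, 29]
  root=29; inorder splits into left=[21, 22, 23], right=[]
  root=22; inorder splits into left=[21], right=[23]
  root=23; inorder splits into left=[], right=[]
  root=21; inorder splits into left=[], right=[]
  root=1; inorder splits into left=[], right=[11]
  root=11; inorder splits into left=[], right=[]
Reconstructed level-order: [13, 1, 29, 11, 22, 21, 23]


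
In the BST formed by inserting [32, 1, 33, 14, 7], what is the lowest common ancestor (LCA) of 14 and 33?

Tree insertion order: [32, 1, 33, 14, 7]
Tree (level-order array): [32, 1, 33, None, 14, None, None, 7]
In a BST, the LCA of p=14, q=33 is the first node v on the
root-to-leaf path with p <= v <= q (go left if both < v, right if both > v).
Walk from root:
  at 32: 14 <= 32 <= 33, this is the LCA
LCA = 32


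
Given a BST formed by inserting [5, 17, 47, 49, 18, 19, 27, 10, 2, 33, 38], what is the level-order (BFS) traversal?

Tree insertion order: [5, 17, 47, 49, 18, 19, 27, 10, 2, 33, 38]
Tree (level-order array): [5, 2, 17, None, None, 10, 47, None, None, 18, 49, None, 19, None, None, None, 27, None, 33, None, 38]
BFS from the root, enqueuing left then right child of each popped node:
  queue [5] -> pop 5, enqueue [2, 17], visited so far: [5]
  queue [2, 17] -> pop 2, enqueue [none], visited so far: [5, 2]
  queue [17] -> pop 17, enqueue [10, 47], visited so far: [5, 2, 17]
  queue [10, 47] -> pop 10, enqueue [none], visited so far: [5, 2, 17, 10]
  queue [47] -> pop 47, enqueue [18, 49], visited so far: [5, 2, 17, 10, 47]
  queue [18, 49] -> pop 18, enqueue [19], visited so far: [5, 2, 17, 10, 47, 18]
  queue [49, 19] -> pop 49, enqueue [none], visited so far: [5, 2, 17, 10, 47, 18, 49]
  queue [19] -> pop 19, enqueue [27], visited so far: [5, 2, 17, 10, 47, 18, 49, 19]
  queue [27] -> pop 27, enqueue [33], visited so far: [5, 2, 17, 10, 47, 18, 49, 19, 27]
  queue [33] -> pop 33, enqueue [38], visited so far: [5, 2, 17, 10, 47, 18, 49, 19, 27, 33]
  queue [38] -> pop 38, enqueue [none], visited so far: [5, 2, 17, 10, 47, 18, 49, 19, 27, 33, 38]
Result: [5, 2, 17, 10, 47, 18, 49, 19, 27, 33, 38]


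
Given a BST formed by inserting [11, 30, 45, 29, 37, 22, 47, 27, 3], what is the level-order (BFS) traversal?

Tree insertion order: [11, 30, 45, 29, 37, 22, 47, 27, 3]
Tree (level-order array): [11, 3, 30, None, None, 29, 45, 22, None, 37, 47, None, 27]
BFS from the root, enqueuing left then right child of each popped node:
  queue [11] -> pop 11, enqueue [3, 30], visited so far: [11]
  queue [3, 30] -> pop 3, enqueue [none], visited so far: [11, 3]
  queue [30] -> pop 30, enqueue [29, 45], visited so far: [11, 3, 30]
  queue [29, 45] -> pop 29, enqueue [22], visited so far: [11, 3, 30, 29]
  queue [45, 22] -> pop 45, enqueue [37, 47], visited so far: [11, 3, 30, 29, 45]
  queue [22, 37, 47] -> pop 22, enqueue [27], visited so far: [11, 3, 30, 29, 45, 22]
  queue [37, 47, 27] -> pop 37, enqueue [none], visited so far: [11, 3, 30, 29, 45, 22, 37]
  queue [47, 27] -> pop 47, enqueue [none], visited so far: [11, 3, 30, 29, 45, 22, 37, 47]
  queue [27] -> pop 27, enqueue [none], visited so far: [11, 3, 30, 29, 45, 22, 37, 47, 27]
Result: [11, 3, 30, 29, 45, 22, 37, 47, 27]


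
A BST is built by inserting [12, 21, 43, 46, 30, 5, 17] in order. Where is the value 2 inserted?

Starting tree (level order): [12, 5, 21, None, None, 17, 43, None, None, 30, 46]
Insertion path: 12 -> 5
Result: insert 2 as left child of 5
Final tree (level order): [12, 5, 21, 2, None, 17, 43, None, None, None, None, 30, 46]


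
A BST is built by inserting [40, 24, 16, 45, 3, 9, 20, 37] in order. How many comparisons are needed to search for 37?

Search path for 37: 40 -> 24 -> 37
Found: True
Comparisons: 3


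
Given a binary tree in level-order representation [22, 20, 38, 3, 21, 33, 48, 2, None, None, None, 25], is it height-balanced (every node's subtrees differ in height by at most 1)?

Tree (level-order array): [22, 20, 38, 3, 21, 33, 48, 2, None, None, None, 25]
Definition: a tree is height-balanced if, at every node, |h(left) - h(right)| <= 1 (empty subtree has height -1).
Bottom-up per-node check:
  node 2: h_left=-1, h_right=-1, diff=0 [OK], height=0
  node 3: h_left=0, h_right=-1, diff=1 [OK], height=1
  node 21: h_left=-1, h_right=-1, diff=0 [OK], height=0
  node 20: h_left=1, h_right=0, diff=1 [OK], height=2
  node 25: h_left=-1, h_right=-1, diff=0 [OK], height=0
  node 33: h_left=0, h_right=-1, diff=1 [OK], height=1
  node 48: h_left=-1, h_right=-1, diff=0 [OK], height=0
  node 38: h_left=1, h_right=0, diff=1 [OK], height=2
  node 22: h_left=2, h_right=2, diff=0 [OK], height=3
All nodes satisfy the balance condition.
Result: Balanced


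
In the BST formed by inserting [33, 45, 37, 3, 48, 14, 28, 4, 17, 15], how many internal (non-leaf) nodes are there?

Tree built from: [33, 45, 37, 3, 48, 14, 28, 4, 17, 15]
Tree (level-order array): [33, 3, 45, None, 14, 37, 48, 4, 28, None, None, None, None, None, None, 17, None, 15]
Rule: An internal node has at least one child.
Per-node child counts:
  node 33: 2 child(ren)
  node 3: 1 child(ren)
  node 14: 2 child(ren)
  node 4: 0 child(ren)
  node 28: 1 child(ren)
  node 17: 1 child(ren)
  node 15: 0 child(ren)
  node 45: 2 child(ren)
  node 37: 0 child(ren)
  node 48: 0 child(ren)
Matching nodes: [33, 3, 14, 28, 17, 45]
Count of internal (non-leaf) nodes: 6


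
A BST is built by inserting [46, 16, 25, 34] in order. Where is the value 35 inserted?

Starting tree (level order): [46, 16, None, None, 25, None, 34]
Insertion path: 46 -> 16 -> 25 -> 34
Result: insert 35 as right child of 34
Final tree (level order): [46, 16, None, None, 25, None, 34, None, 35]


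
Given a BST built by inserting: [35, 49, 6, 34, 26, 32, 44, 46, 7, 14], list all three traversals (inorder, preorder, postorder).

Tree insertion order: [35, 49, 6, 34, 26, 32, 44, 46, 7, 14]
Tree (level-order array): [35, 6, 49, None, 34, 44, None, 26, None, None, 46, 7, 32, None, None, None, 14]
Inorder (L, root, R): [6, 7, 14, 26, 32, 34, 35, 44, 46, 49]
Preorder (root, L, R): [35, 6, 34, 26, 7, 14, 32, 49, 44, 46]
Postorder (L, R, root): [14, 7, 32, 26, 34, 6, 46, 44, 49, 35]


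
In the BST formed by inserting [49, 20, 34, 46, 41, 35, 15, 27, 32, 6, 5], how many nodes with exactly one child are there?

Tree built from: [49, 20, 34, 46, 41, 35, 15, 27, 32, 6, 5]
Tree (level-order array): [49, 20, None, 15, 34, 6, None, 27, 46, 5, None, None, 32, 41, None, None, None, None, None, 35]
Rule: These are nodes with exactly 1 non-null child.
Per-node child counts:
  node 49: 1 child(ren)
  node 20: 2 child(ren)
  node 15: 1 child(ren)
  node 6: 1 child(ren)
  node 5: 0 child(ren)
  node 34: 2 child(ren)
  node 27: 1 child(ren)
  node 32: 0 child(ren)
  node 46: 1 child(ren)
  node 41: 1 child(ren)
  node 35: 0 child(ren)
Matching nodes: [49, 15, 6, 27, 46, 41]
Count of nodes with exactly one child: 6


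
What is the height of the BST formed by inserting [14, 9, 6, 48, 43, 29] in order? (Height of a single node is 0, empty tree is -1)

Insertion order: [14, 9, 6, 48, 43, 29]
Tree (level-order array): [14, 9, 48, 6, None, 43, None, None, None, 29]
Compute height bottom-up (empty subtree = -1):
  height(6) = 1 + max(-1, -1) = 0
  height(9) = 1 + max(0, -1) = 1
  height(29) = 1 + max(-1, -1) = 0
  height(43) = 1 + max(0, -1) = 1
  height(48) = 1 + max(1, -1) = 2
  height(14) = 1 + max(1, 2) = 3
Height = 3


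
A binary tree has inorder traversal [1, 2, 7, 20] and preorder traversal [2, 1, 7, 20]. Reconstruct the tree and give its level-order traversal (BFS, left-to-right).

Inorder:  [1, 2, 7, 20]
Preorder: [2, 1, 7, 20]
Algorithm: preorder visits root first, so consume preorder in order;
for each root, split the current inorder slice at that value into
left-subtree inorder and right-subtree inorder, then recurse.
Recursive splits:
  root=2; inorder splits into left=[1], right=[7, 20]
  root=1; inorder splits into left=[], right=[]
  root=7; inorder splits into left=[], right=[20]
  root=20; inorder splits into left=[], right=[]
Reconstructed level-order: [2, 1, 7, 20]


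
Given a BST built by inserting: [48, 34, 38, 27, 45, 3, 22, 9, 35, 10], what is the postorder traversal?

Tree insertion order: [48, 34, 38, 27, 45, 3, 22, 9, 35, 10]
Tree (level-order array): [48, 34, None, 27, 38, 3, None, 35, 45, None, 22, None, None, None, None, 9, None, None, 10]
Postorder traversal: [10, 9, 22, 3, 27, 35, 45, 38, 34, 48]


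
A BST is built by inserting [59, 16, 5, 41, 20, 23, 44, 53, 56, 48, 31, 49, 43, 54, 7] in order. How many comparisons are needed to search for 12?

Search path for 12: 59 -> 16 -> 5 -> 7
Found: False
Comparisons: 4


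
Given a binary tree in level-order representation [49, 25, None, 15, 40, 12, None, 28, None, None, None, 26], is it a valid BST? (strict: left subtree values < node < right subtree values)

Level-order array: [49, 25, None, 15, 40, 12, None, 28, None, None, None, 26]
Validate using subtree bounds (lo, hi): at each node, require lo < value < hi,
then recurse left with hi=value and right with lo=value.
Preorder trace (stopping at first violation):
  at node 49 with bounds (-inf, +inf): OK
  at node 25 with bounds (-inf, 49): OK
  at node 15 with bounds (-inf, 25): OK
  at node 12 with bounds (-inf, 15): OK
  at node 40 with bounds (25, 49): OK
  at node 28 with bounds (25, 40): OK
  at node 26 with bounds (25, 28): OK
No violation found at any node.
Result: Valid BST


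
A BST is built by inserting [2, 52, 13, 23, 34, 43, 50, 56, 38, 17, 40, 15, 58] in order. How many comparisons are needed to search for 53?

Search path for 53: 2 -> 52 -> 56
Found: False
Comparisons: 3


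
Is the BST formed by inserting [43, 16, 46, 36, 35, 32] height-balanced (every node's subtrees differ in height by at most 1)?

Tree (level-order array): [43, 16, 46, None, 36, None, None, 35, None, 32]
Definition: a tree is height-balanced if, at every node, |h(left) - h(right)| <= 1 (empty subtree has height -1).
Bottom-up per-node check:
  node 32: h_left=-1, h_right=-1, diff=0 [OK], height=0
  node 35: h_left=0, h_right=-1, diff=1 [OK], height=1
  node 36: h_left=1, h_right=-1, diff=2 [FAIL (|1--1|=2 > 1)], height=2
  node 16: h_left=-1, h_right=2, diff=3 [FAIL (|-1-2|=3 > 1)], height=3
  node 46: h_left=-1, h_right=-1, diff=0 [OK], height=0
  node 43: h_left=3, h_right=0, diff=3 [FAIL (|3-0|=3 > 1)], height=4
Node 36 violates the condition: |1 - -1| = 2 > 1.
Result: Not balanced


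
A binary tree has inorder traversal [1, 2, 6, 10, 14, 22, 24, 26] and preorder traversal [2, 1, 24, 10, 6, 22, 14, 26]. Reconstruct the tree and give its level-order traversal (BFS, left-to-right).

Inorder:  [1, 2, 6, 10, 14, 22, 24, 26]
Preorder: [2, 1, 24, 10, 6, 22, 14, 26]
Algorithm: preorder visits root first, so consume preorder in order;
for each root, split the current inorder slice at that value into
left-subtree inorder and right-subtree inorder, then recurse.
Recursive splits:
  root=2; inorder splits into left=[1], right=[6, 10, 14, 22, 24, 26]
  root=1; inorder splits into left=[], right=[]
  root=24; inorder splits into left=[6, 10, 14, 22], right=[26]
  root=10; inorder splits into left=[6], right=[14, 22]
  root=6; inorder splits into left=[], right=[]
  root=22; inorder splits into left=[14], right=[]
  root=14; inorder splits into left=[], right=[]
  root=26; inorder splits into left=[], right=[]
Reconstructed level-order: [2, 1, 24, 10, 26, 6, 22, 14]


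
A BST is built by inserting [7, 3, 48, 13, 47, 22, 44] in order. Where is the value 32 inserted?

Starting tree (level order): [7, 3, 48, None, None, 13, None, None, 47, 22, None, None, 44]
Insertion path: 7 -> 48 -> 13 -> 47 -> 22 -> 44
Result: insert 32 as left child of 44
Final tree (level order): [7, 3, 48, None, None, 13, None, None, 47, 22, None, None, 44, 32]


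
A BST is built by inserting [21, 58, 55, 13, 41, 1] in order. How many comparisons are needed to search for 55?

Search path for 55: 21 -> 58 -> 55
Found: True
Comparisons: 3


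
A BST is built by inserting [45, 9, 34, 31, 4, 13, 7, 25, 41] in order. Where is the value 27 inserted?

Starting tree (level order): [45, 9, None, 4, 34, None, 7, 31, 41, None, None, 13, None, None, None, None, 25]
Insertion path: 45 -> 9 -> 34 -> 31 -> 13 -> 25
Result: insert 27 as right child of 25
Final tree (level order): [45, 9, None, 4, 34, None, 7, 31, 41, None, None, 13, None, None, None, None, 25, None, 27]


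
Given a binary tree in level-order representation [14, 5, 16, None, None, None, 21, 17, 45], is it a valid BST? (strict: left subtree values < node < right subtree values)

Level-order array: [14, 5, 16, None, None, None, 21, 17, 45]
Validate using subtree bounds (lo, hi): at each node, require lo < value < hi,
then recurse left with hi=value and right with lo=value.
Preorder trace (stopping at first violation):
  at node 14 with bounds (-inf, +inf): OK
  at node 5 with bounds (-inf, 14): OK
  at node 16 with bounds (14, +inf): OK
  at node 21 with bounds (16, +inf): OK
  at node 17 with bounds (16, 21): OK
  at node 45 with bounds (21, +inf): OK
No violation found at any node.
Result: Valid BST


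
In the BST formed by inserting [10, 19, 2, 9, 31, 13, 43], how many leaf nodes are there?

Tree built from: [10, 19, 2, 9, 31, 13, 43]
Tree (level-order array): [10, 2, 19, None, 9, 13, 31, None, None, None, None, None, 43]
Rule: A leaf has 0 children.
Per-node child counts:
  node 10: 2 child(ren)
  node 2: 1 child(ren)
  node 9: 0 child(ren)
  node 19: 2 child(ren)
  node 13: 0 child(ren)
  node 31: 1 child(ren)
  node 43: 0 child(ren)
Matching nodes: [9, 13, 43]
Count of leaf nodes: 3


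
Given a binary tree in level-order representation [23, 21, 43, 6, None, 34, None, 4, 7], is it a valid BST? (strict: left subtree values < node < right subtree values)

Level-order array: [23, 21, 43, 6, None, 34, None, 4, 7]
Validate using subtree bounds (lo, hi): at each node, require lo < value < hi,
then recurse left with hi=value and right with lo=value.
Preorder trace (stopping at first violation):
  at node 23 with bounds (-inf, +inf): OK
  at node 21 with bounds (-inf, 23): OK
  at node 6 with bounds (-inf, 21): OK
  at node 4 with bounds (-inf, 6): OK
  at node 7 with bounds (6, 21): OK
  at node 43 with bounds (23, +inf): OK
  at node 34 with bounds (23, 43): OK
No violation found at any node.
Result: Valid BST


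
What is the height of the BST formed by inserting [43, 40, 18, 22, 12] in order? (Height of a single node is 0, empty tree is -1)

Insertion order: [43, 40, 18, 22, 12]
Tree (level-order array): [43, 40, None, 18, None, 12, 22]
Compute height bottom-up (empty subtree = -1):
  height(12) = 1 + max(-1, -1) = 0
  height(22) = 1 + max(-1, -1) = 0
  height(18) = 1 + max(0, 0) = 1
  height(40) = 1 + max(1, -1) = 2
  height(43) = 1 + max(2, -1) = 3
Height = 3


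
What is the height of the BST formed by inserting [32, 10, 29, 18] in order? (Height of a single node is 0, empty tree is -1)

Insertion order: [32, 10, 29, 18]
Tree (level-order array): [32, 10, None, None, 29, 18]
Compute height bottom-up (empty subtree = -1):
  height(18) = 1 + max(-1, -1) = 0
  height(29) = 1 + max(0, -1) = 1
  height(10) = 1 + max(-1, 1) = 2
  height(32) = 1 + max(2, -1) = 3
Height = 3


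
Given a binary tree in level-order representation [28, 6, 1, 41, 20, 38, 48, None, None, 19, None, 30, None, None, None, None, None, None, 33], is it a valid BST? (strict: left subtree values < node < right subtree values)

Level-order array: [28, 6, 1, 41, 20, 38, 48, None, None, 19, None, 30, None, None, None, None, None, None, 33]
Validate using subtree bounds (lo, hi): at each node, require lo < value < hi,
then recurse left with hi=value and right with lo=value.
Preorder trace (stopping at first violation):
  at node 28 with bounds (-inf, +inf): OK
  at node 6 with bounds (-inf, 28): OK
  at node 41 with bounds (-inf, 6): VIOLATION
Node 41 violates its bound: not (-inf < 41 < 6).
Result: Not a valid BST
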